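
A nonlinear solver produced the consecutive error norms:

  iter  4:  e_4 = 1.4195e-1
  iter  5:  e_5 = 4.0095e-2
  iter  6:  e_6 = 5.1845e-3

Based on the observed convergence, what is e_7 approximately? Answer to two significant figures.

1.9e-4

First estimate the order: p ≈ ln(e_6/e_5) / ln(e_5/e_4) = ln(5.1845e-3/4.0095e-2)/ln(4.0095e-2/1.4195e-1) = ln(0.129305)/ln(0.282459) ≈ 1.6181.
Then e_7 ≈ e_6·(e_6/e_5)^p = 5.1845e-3·(0.129305)^1.6181 = 5.1845e-3·0.0365178 ≈ 0.0001893.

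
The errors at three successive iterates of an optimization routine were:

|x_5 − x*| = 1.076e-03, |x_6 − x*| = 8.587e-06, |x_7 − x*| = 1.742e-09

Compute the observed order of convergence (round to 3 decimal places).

1.760

p ≈ ln(|x_7 − x*|/|x_6 − x*|) / ln(|x_6 − x*|/|x_5 − x*|)
  = ln(1.742e-09/8.587e-06) / ln(8.587e-06/1.076e-03)
  = ln(0.000202865) / ln(0.00798048)
  = -8.502970 / -4.830757 ≈ 1.760173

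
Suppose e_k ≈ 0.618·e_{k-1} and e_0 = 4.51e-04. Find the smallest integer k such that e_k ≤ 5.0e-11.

34

After k steps, e_k ≈ 4.51e-04·0.618^k.
Need 0.618^k ≤ 5.0e-11/4.51e-04 = 1.10865e-07.
k ≥ ln(1.10865e-07)/ln(0.618) = -16.0150/-0.48127 = 33.277.
Smallest integer k = 34.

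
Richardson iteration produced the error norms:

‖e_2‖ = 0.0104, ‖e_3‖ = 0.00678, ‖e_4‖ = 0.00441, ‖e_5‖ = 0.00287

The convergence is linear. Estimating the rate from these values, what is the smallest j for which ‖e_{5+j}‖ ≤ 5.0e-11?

42

Rate ρ ≈ ‖e_5‖/‖e_4‖ = 0.00287/0.00441 = 0.6508.
After j more steps, ‖e_{5+j}‖ ≈ 0.00287·ρ^j; need ρ^j ≤ 5.0e-11/0.00287 = 1.74216e-08.
j ≥ ln(1.74216e-08)/ln(0.6508) = -17.8656/-0.42955 = 41.591.
So 42 more iterations are needed.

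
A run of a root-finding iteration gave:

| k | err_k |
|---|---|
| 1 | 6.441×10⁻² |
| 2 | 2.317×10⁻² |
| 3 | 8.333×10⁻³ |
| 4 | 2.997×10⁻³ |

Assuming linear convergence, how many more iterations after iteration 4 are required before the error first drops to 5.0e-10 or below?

Rate ρ ≈ err_4/err_3 = 2.997×10⁻³/8.333×10⁻³ = 0.3597.
After j more steps, err_{4+j} ≈ 2.997×10⁻³·ρ^j; need ρ^j ≤ 5.0e-10/2.997×10⁻³ = 1.66834e-07.
j ≥ ln(1.66834e-07)/ln(0.3597) = -15.6063/-1.02248 = 15.263.
So 16 more iterations are needed.

16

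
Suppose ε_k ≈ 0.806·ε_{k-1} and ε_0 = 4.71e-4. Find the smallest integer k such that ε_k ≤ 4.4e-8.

44

After k steps, ε_k ≈ 4.71e-4·0.806^k.
Need 0.806^k ≤ 4.4e-8/4.71e-4 = 9.34183e-05.
k ≥ ln(9.34183e-05)/ln(0.806) = -9.2784/-0.21567 = 43.021.
Smallest integer k = 44.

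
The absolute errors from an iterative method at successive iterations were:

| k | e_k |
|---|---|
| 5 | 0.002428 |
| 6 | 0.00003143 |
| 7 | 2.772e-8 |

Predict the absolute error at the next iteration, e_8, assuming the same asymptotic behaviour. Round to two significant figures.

First estimate the order: p ≈ ln(e_7/e_6) / ln(e_6/e_5) = ln(2.772e-8/0.00003143)/ln(0.00003143/0.002428) = ln(0.00088196)/ln(0.0129448) ≈ 1.6180.
Then e_8 ≈ e_7·(e_7/e_6)^p = 2.772e-8·(0.00088196)^1.6180 = 2.772e-8·1.14218e-05 ≈ 3.166e-13.

3.2e-13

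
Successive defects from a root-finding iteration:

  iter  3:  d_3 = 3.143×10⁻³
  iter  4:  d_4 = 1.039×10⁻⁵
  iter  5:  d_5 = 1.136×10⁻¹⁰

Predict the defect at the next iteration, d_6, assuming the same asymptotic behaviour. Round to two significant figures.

1.4e-20

First estimate the order: p ≈ ln(d_5/d_4) / ln(d_4/d_3) = ln(1.136×10⁻¹⁰/1.039×10⁻⁵)/ln(1.039×10⁻⁵/3.143×10⁻³) = ln(1.09336e-05)/ln(0.00330576) ≈ 1.9999.
Then d_6 ≈ d_5·(d_5/d_4)^p = 1.136×10⁻¹⁰·(1.09336e-05)^1.9999 = 1.136×10⁻¹⁰·1.1968e-10 ≈ 1.36e-20.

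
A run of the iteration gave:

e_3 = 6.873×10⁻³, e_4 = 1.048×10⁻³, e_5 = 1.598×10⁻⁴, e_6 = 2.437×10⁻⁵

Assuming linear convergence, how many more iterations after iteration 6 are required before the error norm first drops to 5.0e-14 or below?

11

Rate ρ ≈ e_6/e_5 = 2.437×10⁻⁵/1.598×10⁻⁴ = 0.1525.
After j more steps, e_{6+j} ≈ 2.437×10⁻⁵·ρ^j; need ρ^j ≤ 5.0e-14/2.437×10⁻⁵ = 2.0517e-09.
j ≥ ln(2.0517e-09)/ln(0.1525) = -20.0046/-1.88059 = 10.637.
So 11 more iterations are needed.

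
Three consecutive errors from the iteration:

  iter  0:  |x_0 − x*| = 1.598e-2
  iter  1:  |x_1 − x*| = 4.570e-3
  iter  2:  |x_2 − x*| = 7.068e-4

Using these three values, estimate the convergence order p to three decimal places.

1.491

p ≈ ln(|x_2 − x*|/|x_1 − x*|) / ln(|x_1 − x*|/|x_0 − x*|)
  = ln(7.068e-4/4.570e-3) / ln(4.570e-3/1.598e-2)
  = ln(0.154661) / ln(0.285982)
  = -1.866520 / -1.251826 ≈ 1.491038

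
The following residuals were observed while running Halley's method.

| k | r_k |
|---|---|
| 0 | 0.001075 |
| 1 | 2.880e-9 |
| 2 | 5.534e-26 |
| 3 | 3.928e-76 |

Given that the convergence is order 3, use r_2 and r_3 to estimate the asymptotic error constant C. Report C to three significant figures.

2.32

C ≈ r_3 / r_2^3
  = 3.928e-76 / (5.534e-26)^3
  = 3.928e-76 / 1.6948e-76 ≈ 2.3177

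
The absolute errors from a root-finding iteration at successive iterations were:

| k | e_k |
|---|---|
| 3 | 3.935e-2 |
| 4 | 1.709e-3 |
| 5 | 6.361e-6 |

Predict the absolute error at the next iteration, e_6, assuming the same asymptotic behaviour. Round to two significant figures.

First estimate the order: p ≈ ln(e_5/e_4) / ln(e_4/e_3) = ln(6.361e-6/1.709e-3)/ln(1.709e-3/3.935e-2) = ln(0.00372206)/ln(0.0434307) ≈ 1.7833.
Then e_6 ≈ e_5·(e_5/e_4)^p = 6.361e-6·(0.00372206)^1.7833 = 6.361e-6·4.65562e-05 ≈ 2.961e-10.

3.0e-10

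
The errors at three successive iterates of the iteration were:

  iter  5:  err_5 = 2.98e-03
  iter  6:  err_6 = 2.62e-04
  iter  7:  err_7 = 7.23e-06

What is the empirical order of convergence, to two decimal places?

p ≈ ln(err_7/err_6) / ln(err_6/err_5)
  = ln(7.23e-06/2.62e-04) / ln(2.62e-04/2.98e-03)
  = ln(0.0275954) / ln(0.0879195)
  = -3.59011 / -2.43133 ≈ 1.47660

1.48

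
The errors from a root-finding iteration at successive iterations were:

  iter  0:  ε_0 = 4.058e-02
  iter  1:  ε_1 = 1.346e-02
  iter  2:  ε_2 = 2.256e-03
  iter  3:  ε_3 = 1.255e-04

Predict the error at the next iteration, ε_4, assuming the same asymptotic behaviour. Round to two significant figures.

1.2e-6

First estimate the order: p ≈ ln(ε_3/ε_2) / ln(ε_2/ε_1) = ln(1.255e-04/2.256e-03)/ln(2.256e-03/1.346e-02) = ln(0.0556294)/ln(0.167608) ≈ 1.6175.
Then ε_4 ≈ ε_3·(ε_3/ε_2)^p = 1.255e-04·(0.0556294)^1.6175 = 1.255e-04·0.00934394 ≈ 1.173e-06.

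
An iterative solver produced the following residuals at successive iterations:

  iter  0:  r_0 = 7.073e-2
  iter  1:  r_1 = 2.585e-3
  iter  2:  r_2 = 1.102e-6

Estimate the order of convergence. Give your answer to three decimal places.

p ≈ ln(r_2/r_1) / ln(r_1/r_0)
  = ln(1.102e-6/2.585e-3) / ln(2.585e-3/7.073e-2)
  = ln(0.000426306) / ln(0.0365474)
  = -7.760353 / -3.309145 ≈ 2.345123

2.345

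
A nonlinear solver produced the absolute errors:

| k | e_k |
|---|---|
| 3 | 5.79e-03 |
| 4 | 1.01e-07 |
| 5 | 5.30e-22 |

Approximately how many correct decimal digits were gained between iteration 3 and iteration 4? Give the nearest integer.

5

Digits gained ≈ log₁₀(e_3/e_4) = log₁₀(5.79e-03/1.01e-07) = log₁₀(57326.7) ≈ 4.758.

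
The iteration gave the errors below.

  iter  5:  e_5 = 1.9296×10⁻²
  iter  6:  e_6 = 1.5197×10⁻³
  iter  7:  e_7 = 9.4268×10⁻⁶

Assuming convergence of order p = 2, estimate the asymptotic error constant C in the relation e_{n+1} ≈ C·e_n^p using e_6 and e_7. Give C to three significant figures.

4.08

C ≈ e_7 / e_6^2
  = 9.4268×10⁻⁶ / (1.5197×10⁻³)^2
  = 9.4268×10⁻⁶ / 2.30949e-06 ≈ 4.0818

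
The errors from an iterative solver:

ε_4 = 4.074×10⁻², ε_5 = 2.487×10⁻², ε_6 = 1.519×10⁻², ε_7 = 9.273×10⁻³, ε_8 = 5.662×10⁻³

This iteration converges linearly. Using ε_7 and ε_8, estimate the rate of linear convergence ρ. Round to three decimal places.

ρ ≈ ε_8/ε_7 = 5.662×10⁻³/9.273×10⁻³ = 0.61059

0.611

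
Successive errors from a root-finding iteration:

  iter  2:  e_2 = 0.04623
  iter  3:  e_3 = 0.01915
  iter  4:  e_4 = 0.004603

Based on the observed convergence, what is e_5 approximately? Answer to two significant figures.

First estimate the order: p ≈ ln(e_4/e_3) / ln(e_3/e_2) = ln(0.004603/0.01915)/ln(0.01915/0.04623) = ln(0.240366)/ln(0.414233) ≈ 1.6176.
Then e_5 ≈ e_4·(e_4/e_3)^p = 0.004603·(0.240366)^1.6176 = 0.004603·0.0996553 ≈ 0.0004587.

4.6e-4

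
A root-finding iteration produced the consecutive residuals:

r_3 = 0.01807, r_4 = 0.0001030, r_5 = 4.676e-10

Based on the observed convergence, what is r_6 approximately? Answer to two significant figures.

First estimate the order: p ≈ ln(r_5/r_4) / ln(r_4/r_3) = ln(4.676e-10/0.0001030)/ln(0.0001030/0.01807) = ln(4.53981e-06)/ln(0.00570006) ≈ 2.3809.
Then r_6 ≈ r_5·(r_5/r_4)^p = 4.676e-10·(4.53981e-06)^2.3809 = 4.676e-10·1.90082e-13 ≈ 8.888e-23.

8.9e-23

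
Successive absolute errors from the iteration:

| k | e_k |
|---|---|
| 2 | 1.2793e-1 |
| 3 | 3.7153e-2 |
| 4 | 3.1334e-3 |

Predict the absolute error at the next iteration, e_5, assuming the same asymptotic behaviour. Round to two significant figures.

2.2e-5

First estimate the order: p ≈ ln(e_4/e_3) / ln(e_3/e_2) = ln(3.1334e-3/3.7153e-2)/ln(3.7153e-2/1.2793e-1) = ln(0.0843377)/ln(0.290417) ≈ 2.0000.
Then e_5 ≈ e_4·(e_4/e_3)^p = 3.1334e-3·(0.0843377)^2.0000 = 3.1334e-3·0.00711285 ≈ 2.229e-05.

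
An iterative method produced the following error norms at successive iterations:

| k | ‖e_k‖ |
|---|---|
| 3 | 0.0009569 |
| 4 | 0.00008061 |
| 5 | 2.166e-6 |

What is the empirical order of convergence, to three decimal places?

p ≈ ln(‖e_5‖/‖e_4‖) / ln(‖e_4‖/‖e_3‖)
  = ln(2.166e-6/0.00008061) / ln(0.00008061/0.0009569)
  = ln(0.0268701) / ln(0.0842408)
  = -3.616741 / -2.474076 ≈ 1.461855

1.462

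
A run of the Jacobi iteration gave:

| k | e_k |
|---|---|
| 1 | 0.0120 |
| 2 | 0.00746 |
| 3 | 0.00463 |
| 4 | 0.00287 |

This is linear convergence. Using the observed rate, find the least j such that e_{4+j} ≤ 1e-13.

51

Rate ρ ≈ e_4/e_3 = 0.00287/0.00463 = 0.6199.
After j more steps, e_{4+j} ≈ 0.00287·ρ^j; need ρ^j ≤ 1e-13/0.00287 = 3.48432e-11.
j ≥ ln(3.48432e-11)/ln(0.6199) = -24.0802/-0.47820 = 50.356.
So 51 more iterations are needed.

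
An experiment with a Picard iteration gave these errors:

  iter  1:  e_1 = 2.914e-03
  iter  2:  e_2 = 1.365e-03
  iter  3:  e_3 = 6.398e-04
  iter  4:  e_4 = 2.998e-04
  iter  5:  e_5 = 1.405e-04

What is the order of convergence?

Consecutive ratios: e_5/e_4 = 1.405e-04/2.998e-04 = 0.468646, e_4/e_3 = 2.998e-04/6.398e-04 = 0.468584.
p ≈ ln(0.468646)/ln(0.468584) = -0.7579/-0.7580 ≈ 1.00.
So the convergence is linear (order 1).

1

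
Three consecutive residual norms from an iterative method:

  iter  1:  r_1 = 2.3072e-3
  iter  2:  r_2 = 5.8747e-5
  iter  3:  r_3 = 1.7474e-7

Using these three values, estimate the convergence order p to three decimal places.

p ≈ ln(r_3/r_2) / ln(r_2/r_1)
  = ln(1.7474e-7/5.8747e-5) / ln(5.8747e-5/2.3072e-3)
  = ln(0.00297445) / ln(0.0254625)
  = -5.817696 / -3.670548 ≈ 1.584967

1.585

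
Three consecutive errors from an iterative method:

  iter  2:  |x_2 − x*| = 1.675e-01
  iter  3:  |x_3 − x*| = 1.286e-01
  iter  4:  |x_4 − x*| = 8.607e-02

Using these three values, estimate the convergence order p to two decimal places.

p ≈ ln(|x_4 − x*|/|x_3 − x*|) / ln(|x_3 − x*|/|x_2 − x*|)
  = ln(8.607e-02/1.286e-01) / ln(1.286e-01/1.675e-01)
  = ln(0.669285) / ln(0.767761)
  = -0.40155 / -0.26428 ≈ 1.51941

1.52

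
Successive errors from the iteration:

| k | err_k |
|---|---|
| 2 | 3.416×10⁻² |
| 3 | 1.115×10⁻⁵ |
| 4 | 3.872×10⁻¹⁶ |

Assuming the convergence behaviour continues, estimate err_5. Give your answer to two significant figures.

1.6e-47

First estimate the order: p ≈ ln(err_4/err_3) / ln(err_3/err_2) = ln(3.872×10⁻¹⁶/1.115×10⁻⁵)/ln(1.115×10⁻⁵/3.416×10⁻²) = ln(3.47265e-11)/ln(0.000326405) ≈ 3.0002.
Then err_5 ≈ err_4·(err_4/err_3)^p = 3.872×10⁻¹⁶·(3.47265e-11)^3.0002 = 3.872×10⁻¹⁶·4.16765e-32 ≈ 1.614e-47.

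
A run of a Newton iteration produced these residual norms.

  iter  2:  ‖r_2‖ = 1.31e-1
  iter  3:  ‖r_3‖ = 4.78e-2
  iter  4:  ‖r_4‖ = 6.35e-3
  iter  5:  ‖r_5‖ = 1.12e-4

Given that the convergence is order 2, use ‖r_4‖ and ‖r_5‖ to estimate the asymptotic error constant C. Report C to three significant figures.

2.78

C ≈ ‖r_5‖ / ‖r_4‖^2
  = 1.12e-4 / (6.35e-3)^2
  = 1.12e-4 / 4.03225e-05 ≈ 2.7776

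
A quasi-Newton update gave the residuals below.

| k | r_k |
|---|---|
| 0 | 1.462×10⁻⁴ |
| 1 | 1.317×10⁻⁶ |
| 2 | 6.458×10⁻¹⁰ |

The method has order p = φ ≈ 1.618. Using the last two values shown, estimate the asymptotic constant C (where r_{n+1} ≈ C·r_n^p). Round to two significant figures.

2.1

C ≈ r_2 / r_1^1.618
  = 6.458×10⁻¹⁰ / (1.317×10⁻⁶)^1.618
  = 6.458×10⁻¹⁰ / 3.05837e-10 ≈ 2.1116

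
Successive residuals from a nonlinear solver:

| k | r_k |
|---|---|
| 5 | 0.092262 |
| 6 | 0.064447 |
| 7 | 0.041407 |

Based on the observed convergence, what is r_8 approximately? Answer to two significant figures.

First estimate the order: p ≈ ln(r_7/r_6) / ln(r_6/r_5) = ln(0.041407/0.064447)/ln(0.064447/0.092262) = ln(0.642497)/ln(0.698522) ≈ 1.2330.
Then r_8 ≈ r_7·(r_7/r_6)^p = 0.041407·(0.642497)^1.2330 = 0.041407·0.579569 ≈ 0.024.

2.4e-2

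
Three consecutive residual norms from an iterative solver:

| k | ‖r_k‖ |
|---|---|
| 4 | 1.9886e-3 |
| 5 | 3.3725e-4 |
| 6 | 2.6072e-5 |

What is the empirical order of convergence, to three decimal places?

1.443

p ≈ ln(‖r_6‖/‖r_5‖) / ln(‖r_5‖/‖r_4‖)
  = ln(2.6072e-5/3.3725e-4) / ln(3.3725e-4/1.9886e-3)
  = ln(0.0773076) / ln(0.169592)
  = -2.559963 / -1.774360 ≈ 1.442753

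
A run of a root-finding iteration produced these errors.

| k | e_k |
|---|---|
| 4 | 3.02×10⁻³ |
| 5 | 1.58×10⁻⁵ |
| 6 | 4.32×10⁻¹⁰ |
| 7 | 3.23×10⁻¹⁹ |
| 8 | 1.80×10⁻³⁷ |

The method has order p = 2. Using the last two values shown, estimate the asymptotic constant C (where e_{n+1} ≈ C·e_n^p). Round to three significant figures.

C ≈ e_8 / e_7^2
  = 1.80×10⁻³⁷ / (3.23×10⁻¹⁹)^2
  = 1.80×10⁻³⁷ / 1.04329e-37 ≈ 1.7253

1.73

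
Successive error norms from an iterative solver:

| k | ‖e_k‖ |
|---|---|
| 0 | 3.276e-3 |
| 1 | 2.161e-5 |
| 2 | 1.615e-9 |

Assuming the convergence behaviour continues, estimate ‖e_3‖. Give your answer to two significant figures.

2.5e-17

First estimate the order: p ≈ ln(‖e_2‖/‖e_1‖) / ln(‖e_1‖/‖e_0‖) = ln(1.615e-9/2.161e-5)/ln(2.161e-5/3.276e-3) = ln(7.47339e-05)/ln(0.00659646) ≈ 1.8923.
Then ‖e_3‖ ≈ ‖e_2‖·(‖e_2‖/‖e_1‖)^p = 1.615e-9·(7.47339e-05)^1.8923 = 1.615e-9·1.55402e-08 ≈ 2.51e-17.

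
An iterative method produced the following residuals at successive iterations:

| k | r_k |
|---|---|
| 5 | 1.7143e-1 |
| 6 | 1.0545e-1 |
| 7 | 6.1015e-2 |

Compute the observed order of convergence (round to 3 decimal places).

p ≈ ln(r_7/r_6) / ln(r_6/r_5)
  = ln(6.1015e-2/1.0545e-1) / ln(1.0545e-1/1.7143e-1)
  = ln(0.578615) / ln(0.61512)
  = -0.547118 / -0.485938 ≈ 1.125901

1.126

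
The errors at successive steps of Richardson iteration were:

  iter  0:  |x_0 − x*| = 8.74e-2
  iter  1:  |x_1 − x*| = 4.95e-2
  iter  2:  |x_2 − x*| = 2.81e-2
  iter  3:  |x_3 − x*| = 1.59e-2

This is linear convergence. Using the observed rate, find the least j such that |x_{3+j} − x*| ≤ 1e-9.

Rate ρ ≈ |x_3 − x*|/|x_2 − x*| = 1.59e-2/2.81e-2 = 0.5658.
After j more steps, |x_{3+j} − x*| ≈ 1.59e-2·ρ^j; need ρ^j ≤ 1e-9/1.59e-2 = 6.28931e-08.
j ≥ ln(6.28931e-08)/ln(0.5658) = -16.5818/-0.56951 = 29.116.
So 30 more iterations are needed.

30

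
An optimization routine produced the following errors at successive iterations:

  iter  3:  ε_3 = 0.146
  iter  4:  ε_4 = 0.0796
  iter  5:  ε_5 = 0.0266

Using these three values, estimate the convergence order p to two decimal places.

1.81

p ≈ ln(ε_5/ε_4) / ln(ε_4/ε_3)
  = ln(0.0266/0.0796) / ln(0.0796/0.146)
  = ln(0.334171) / ln(0.545205)
  = -1.09610 / -0.60659 ≈ 1.80699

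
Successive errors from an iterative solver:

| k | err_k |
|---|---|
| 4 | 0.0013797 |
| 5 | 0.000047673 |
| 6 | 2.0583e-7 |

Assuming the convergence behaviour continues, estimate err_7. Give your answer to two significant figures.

3.1e-11

First estimate the order: p ≈ ln(err_6/err_5) / ln(err_5/err_4) = ln(2.0583e-7/0.000047673)/ln(0.000047673/0.0013797) = ln(0.00431754)/ln(0.0345532) ≈ 1.6180.
Then err_7 ≈ err_6·(err_6/err_5)^p = 2.0583e-7·(0.00431754)^1.6180 = 2.0583e-7·0.000149215 ≈ 3.071e-11.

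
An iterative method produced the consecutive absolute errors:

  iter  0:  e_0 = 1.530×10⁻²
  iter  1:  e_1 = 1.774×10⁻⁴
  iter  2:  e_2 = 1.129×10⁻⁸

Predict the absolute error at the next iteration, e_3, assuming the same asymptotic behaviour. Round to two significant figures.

First estimate the order: p ≈ ln(e_2/e_1) / ln(e_1/e_0) = ln(1.129×10⁻⁸/1.774×10⁻⁴)/ln(1.774×10⁻⁴/1.530×10⁻²) = ln(6.36415e-05)/ln(0.0115948) ≈ 2.1678.
Then e_3 ≈ e_2·(e_2/e_1)^p = 1.129×10⁻⁸·(6.36415e-05)^2.1678 = 1.129×10⁻⁸·8.00476e-10 ≈ 9.037e-18.

9.0e-18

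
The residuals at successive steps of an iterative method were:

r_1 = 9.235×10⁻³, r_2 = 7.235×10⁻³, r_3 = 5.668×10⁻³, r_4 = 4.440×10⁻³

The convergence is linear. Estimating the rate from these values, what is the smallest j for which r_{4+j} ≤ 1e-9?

Rate ρ ≈ r_4/r_3 = 4.440×10⁻³/5.668×10⁻³ = 0.7833.
After j more steps, r_{4+j} ≈ 4.440×10⁻³·ρ^j; need ρ^j ≤ 1e-9/4.440×10⁻³ = 2.25225e-07.
j ≥ ln(2.25225e-07)/ln(0.7833) = -15.3062/-0.24424 = 62.669.
So 63 more iterations are needed.

63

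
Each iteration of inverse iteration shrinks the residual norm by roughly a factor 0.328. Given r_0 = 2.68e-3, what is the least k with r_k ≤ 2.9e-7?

9

After k steps, r_k ≈ 2.68e-3·0.328^k.
Need 0.328^k ≤ 2.9e-7/2.68e-3 = 0.000108209.
k ≥ ln(0.000108209)/ln(0.328) = -9.1314/-1.11474 = 8.192.
Smallest integer k = 9.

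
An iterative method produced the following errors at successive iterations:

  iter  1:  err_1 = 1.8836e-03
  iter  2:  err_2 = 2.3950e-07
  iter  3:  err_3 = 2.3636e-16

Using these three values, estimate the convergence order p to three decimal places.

p ≈ ln(err_3/err_2) / ln(err_2/err_1)
  = ln(2.3636e-16/2.3950e-07) / ln(2.3950e-07/1.8836e-03)
  = ln(9.86889e-10) / ln(0.00012715)
  = -20.736464 / -8.970143 ≈ 2.311721

2.312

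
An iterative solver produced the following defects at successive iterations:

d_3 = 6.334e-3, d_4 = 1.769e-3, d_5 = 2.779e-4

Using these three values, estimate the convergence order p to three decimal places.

1.451

p ≈ ln(d_5/d_4) / ln(d_4/d_3)
  = ln(2.779e-4/1.769e-3) / ln(1.769e-3/6.334e-3)
  = ln(0.157094) / ln(0.279286)
  = -1.850911 / -1.275519 ≈ 1.451104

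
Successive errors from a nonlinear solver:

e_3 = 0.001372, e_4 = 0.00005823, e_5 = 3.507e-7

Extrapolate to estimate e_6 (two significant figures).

First estimate the order: p ≈ ln(e_5/e_4) / ln(e_4/e_3) = ln(3.507e-7/0.00005823)/ln(0.00005823/0.001372) = ln(0.00602267)/ln(0.0424417) ≈ 1.6180.
Then e_6 ≈ e_5·(e_5/e_4)^p = 3.507e-7·(0.00602267)^1.6180 = 3.507e-7·0.000255681 ≈ 8.967e-11.

9.0e-11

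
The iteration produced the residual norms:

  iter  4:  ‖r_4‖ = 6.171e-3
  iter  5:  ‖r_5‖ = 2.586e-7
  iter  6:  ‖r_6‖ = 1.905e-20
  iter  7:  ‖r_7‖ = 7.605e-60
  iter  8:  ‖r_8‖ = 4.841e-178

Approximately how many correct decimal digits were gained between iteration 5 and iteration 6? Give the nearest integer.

Digits gained ≈ log₁₀(‖r_5‖/‖r_6‖) = log₁₀(2.586e-7/1.905e-20) = log₁₀(1.35748e+13) ≈ 13.133.

13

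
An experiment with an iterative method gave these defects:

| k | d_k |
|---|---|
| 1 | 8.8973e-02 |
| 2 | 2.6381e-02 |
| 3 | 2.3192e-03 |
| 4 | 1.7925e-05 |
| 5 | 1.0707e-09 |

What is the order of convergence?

Consecutive ratios: d_5/d_4 = 1.0707e-09/1.7925e-05 = 5.97322e-05, d_4/d_3 = 1.7925e-05/2.3192e-03 = 0.00772896.
p ≈ ln(5.97322e-05)/ln(0.00772896) = -9.7256/-4.8628 ≈ 2.00.
So the convergence is quadratic (order 2).

2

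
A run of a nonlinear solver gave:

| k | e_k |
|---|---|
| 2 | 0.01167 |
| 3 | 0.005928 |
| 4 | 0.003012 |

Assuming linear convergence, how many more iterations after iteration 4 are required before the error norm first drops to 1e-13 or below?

Rate ρ ≈ e_4/e_3 = 0.003012/0.005928 = 0.5081.
After j more steps, e_{4+j} ≈ 0.003012·ρ^j; need ρ^j ≤ 1e-13/0.003012 = 3.32005e-11.
j ≥ ln(3.32005e-11)/ln(0.5081) = -24.1285/-0.67708 = 35.636.
So 36 more iterations are needed.

36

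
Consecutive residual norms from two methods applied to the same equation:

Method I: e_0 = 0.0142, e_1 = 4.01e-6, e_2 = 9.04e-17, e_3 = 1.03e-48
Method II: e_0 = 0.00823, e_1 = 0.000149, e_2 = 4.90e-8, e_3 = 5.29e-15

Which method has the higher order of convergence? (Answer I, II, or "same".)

Method I: p ≈ ln(1.03e-48/9.04e-17)/ln(9.04e-17/4.01e-6) ≈ 3.00.
Method II: p ≈ ln(5.29e-15/4.90e-8)/ln(4.90e-8/0.000149) ≈ 2.00.
Method I has the higher order (≈3.0 vs ≈2.0).

I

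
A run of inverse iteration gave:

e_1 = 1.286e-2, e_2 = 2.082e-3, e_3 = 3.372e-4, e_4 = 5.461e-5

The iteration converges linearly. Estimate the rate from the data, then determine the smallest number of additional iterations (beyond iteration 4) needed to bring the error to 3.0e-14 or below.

Rate ρ ≈ e_4/e_3 = 5.461e-5/3.372e-4 = 0.1620.
After j more steps, e_{4+j} ≈ 5.461e-5·ρ^j; need ρ^j ≤ 3.0e-14/5.461e-5 = 5.4935e-10.
j ≥ ln(5.4935e-10)/ln(0.1620) = -21.3223/-1.82016 = 11.715.
So 12 more iterations are needed.

12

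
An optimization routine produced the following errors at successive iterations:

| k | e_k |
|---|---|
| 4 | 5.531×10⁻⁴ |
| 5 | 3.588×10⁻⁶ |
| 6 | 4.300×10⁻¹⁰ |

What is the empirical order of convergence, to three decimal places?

1.792

p ≈ ln(e_6/e_5) / ln(e_5/e_4)
  = ln(4.300×10⁻¹⁰/3.588×10⁻⁶) / ln(3.588×10⁻⁶/5.531×10⁻⁴)
  = ln(0.000119844) / ln(0.00648707)
  = -9.029320 / -5.037944 ≈ 1.792263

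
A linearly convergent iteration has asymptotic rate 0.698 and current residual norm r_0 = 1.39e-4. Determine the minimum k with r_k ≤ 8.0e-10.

34

After k steps, r_k ≈ 1.39e-4·0.698^k.
Need 0.698^k ≤ 8.0e-10/1.39e-4 = 5.7554e-06.
k ≥ ln(5.7554e-06)/ln(0.698) = -12.0654/-0.35954 = 33.558.
Smallest integer k = 34.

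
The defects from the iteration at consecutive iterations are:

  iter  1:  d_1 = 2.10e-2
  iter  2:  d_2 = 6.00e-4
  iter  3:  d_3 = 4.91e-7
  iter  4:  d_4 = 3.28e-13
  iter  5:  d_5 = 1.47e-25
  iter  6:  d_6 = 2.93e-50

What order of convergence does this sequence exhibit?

2

Consecutive ratios: d_6/d_5 = 2.93e-50/1.47e-25 = 1.9932e-25, d_5/d_4 = 1.47e-25/3.28e-13 = 4.48171e-13.
p ≈ ln(1.9932e-25)/ln(4.48171e-13) = -56.8749/-28.4336 ≈ 2.00.
So the convergence is quadratic (order 2).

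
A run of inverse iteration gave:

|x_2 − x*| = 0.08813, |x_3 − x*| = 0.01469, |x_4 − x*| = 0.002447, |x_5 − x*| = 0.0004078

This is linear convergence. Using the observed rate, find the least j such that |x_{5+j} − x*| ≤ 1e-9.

Rate ρ ≈ |x_5 − x*|/|x_4 − x*| = 0.0004078/0.002447 = 0.1667.
After j more steps, |x_{5+j} − x*| ≈ 0.0004078·ρ^j; need ρ^j ≤ 1e-9/0.0004078 = 2.45218e-06.
j ≥ ln(2.45218e-06)/ln(0.1667) = -12.9185/-1.79156 = 7.211.
So 8 more iterations are needed.

8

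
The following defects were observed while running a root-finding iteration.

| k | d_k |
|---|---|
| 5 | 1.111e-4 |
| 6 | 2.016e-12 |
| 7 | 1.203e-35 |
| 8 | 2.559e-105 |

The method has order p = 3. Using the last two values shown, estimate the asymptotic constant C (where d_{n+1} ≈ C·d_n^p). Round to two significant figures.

1.5

C ≈ d_8 / d_7^3
  = 2.559e-105 / (1.203e-35)^3
  = 2.559e-105 / 1.74099e-105 ≈ 1.4699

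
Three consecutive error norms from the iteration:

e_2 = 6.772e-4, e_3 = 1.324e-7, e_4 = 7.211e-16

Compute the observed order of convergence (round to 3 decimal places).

p ≈ ln(e_4/e_3) / ln(e_3/e_2)
  = ln(7.211e-16/1.324e-7) / ln(1.324e-7/6.772e-4)
  = ln(5.44637e-09) / ln(0.000195511)
  = -19.028317 / -8.539894 ≈ 2.228168

2.228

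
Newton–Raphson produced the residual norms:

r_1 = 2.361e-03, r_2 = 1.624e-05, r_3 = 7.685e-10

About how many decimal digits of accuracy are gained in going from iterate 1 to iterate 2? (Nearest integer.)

2

Digits gained ≈ log₁₀(r_1/r_2) = log₁₀(2.361e-03/1.624e-05) = log₁₀(145.382) ≈ 2.163.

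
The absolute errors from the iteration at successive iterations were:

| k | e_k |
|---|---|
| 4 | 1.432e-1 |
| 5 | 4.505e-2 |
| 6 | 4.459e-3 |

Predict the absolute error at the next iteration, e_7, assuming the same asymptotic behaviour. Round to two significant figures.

4.4e-5

First estimate the order: p ≈ ln(e_6/e_5) / ln(e_5/e_4) = ln(4.459e-3/4.505e-2)/ln(4.505e-2/1.432e-1) = ln(0.0989789)/ln(0.314595) ≈ 1.9999.
Then e_7 ≈ e_6·(e_6/e_5)^p = 4.459e-3·(0.0989789)^1.9999 = 4.459e-3·0.00979909 ≈ 4.369e-05.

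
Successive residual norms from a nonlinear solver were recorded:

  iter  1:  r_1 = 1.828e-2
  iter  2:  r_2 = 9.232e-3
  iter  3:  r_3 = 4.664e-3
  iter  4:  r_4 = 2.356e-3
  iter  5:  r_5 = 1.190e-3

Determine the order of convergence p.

1

Consecutive ratios: r_5/r_4 = 1.190e-3/2.356e-3 = 0.505093, r_4/r_3 = 2.356e-3/4.664e-3 = 0.505146.
p ≈ ln(0.505093)/ln(0.505146) = -0.6830/-0.6829 ≈ 1.00.
So the convergence is linear (order 1).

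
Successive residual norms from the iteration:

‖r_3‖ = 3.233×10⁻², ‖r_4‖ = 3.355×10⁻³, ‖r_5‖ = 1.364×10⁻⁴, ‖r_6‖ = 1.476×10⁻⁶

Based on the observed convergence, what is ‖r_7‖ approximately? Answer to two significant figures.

2.5e-9

First estimate the order: p ≈ ln(‖r_6‖/‖r_5‖) / ln(‖r_5‖/‖r_4‖) = ln(1.476×10⁻⁶/1.364×10⁻⁴)/ln(1.364×10⁻⁴/3.355×10⁻³) = ln(0.0108211)/ln(0.0406557) ≈ 1.4133.
Then ‖r_7‖ ≈ ‖r_6‖·(‖r_6‖/‖r_5‖)^p = 1.476×10⁻⁶·(0.0108211)^1.4133 = 1.476×10⁻⁶·0.00166662 ≈ 2.46e-09.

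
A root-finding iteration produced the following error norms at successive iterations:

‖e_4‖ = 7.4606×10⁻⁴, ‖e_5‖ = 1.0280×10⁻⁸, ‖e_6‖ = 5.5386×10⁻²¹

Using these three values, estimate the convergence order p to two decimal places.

p ≈ ln(‖e_6‖/‖e_5‖) / ln(‖e_5‖/‖e_4‖)
  = ln(5.5386×10⁻²¹/1.0280×10⁻⁸) / ln(1.0280×10⁻⁸/7.4606×10⁻⁴)
  = ln(5.38774e-13) / ln(1.37791e-05)
  = -28.24948 / -11.19236 ≈ 2.52400

2.52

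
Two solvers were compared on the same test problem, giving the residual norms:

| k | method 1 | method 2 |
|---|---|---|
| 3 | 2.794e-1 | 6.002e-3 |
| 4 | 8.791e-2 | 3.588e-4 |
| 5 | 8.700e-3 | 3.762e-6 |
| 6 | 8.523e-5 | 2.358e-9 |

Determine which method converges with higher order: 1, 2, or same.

Method 1: p ≈ ln(8.523e-5/8.700e-3)/ln(8.700e-3/8.791e-2) ≈ 2.00.
Method 2: p ≈ ln(2.358e-9/3.762e-6)/ln(3.762e-6/3.588e-4) ≈ 1.62.
Method 1 has the higher order (≈2.0 vs ≈1.6).

1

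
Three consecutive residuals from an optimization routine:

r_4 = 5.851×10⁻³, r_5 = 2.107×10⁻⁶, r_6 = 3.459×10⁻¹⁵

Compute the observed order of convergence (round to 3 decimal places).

p ≈ ln(r_6/r_5) / ln(r_5/r_4)
  = ln(3.459×10⁻¹⁵/2.107×10⁻⁶) / ln(2.107×10⁻⁶/5.851×10⁻³)
  = ln(1.64167e-09) / ln(0.000360109)
  = -20.227552 / -7.929104 ≈ 2.551051

2.551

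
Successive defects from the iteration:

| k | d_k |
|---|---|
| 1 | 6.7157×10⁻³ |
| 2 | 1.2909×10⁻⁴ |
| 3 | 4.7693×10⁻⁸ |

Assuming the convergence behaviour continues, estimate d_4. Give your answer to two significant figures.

6.5e-15

First estimate the order: p ≈ ln(d_3/d_2) / ln(d_2/d_1) = ln(4.7693×10⁻⁸/1.2909×10⁻⁴)/ln(1.2909×10⁻⁴/6.7157×10⁻³) = ln(0.000369455)/ln(0.0192221) ≈ 2.0000.
Then d_4 ≈ d_3·(d_3/d_2)^p = 4.7693×10⁻⁸·(0.000369455)^2.0000 = 4.7693×10⁻⁸·1.36497e-07 ≈ 6.51e-15.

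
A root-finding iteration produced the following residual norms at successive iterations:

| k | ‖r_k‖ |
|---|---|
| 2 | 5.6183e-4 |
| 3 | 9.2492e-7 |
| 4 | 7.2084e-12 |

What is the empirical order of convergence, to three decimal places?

p ≈ ln(‖r_4‖/‖r_3‖) / ln(‖r_3‖/‖r_2‖)
  = ln(7.2084e-12/9.2492e-7) / ln(9.2492e-7/5.6183e-4)
  = ln(7.79354e-06) / ln(0.00164626)
  = -11.762215 / -6.409249 ≈ 1.835194

1.835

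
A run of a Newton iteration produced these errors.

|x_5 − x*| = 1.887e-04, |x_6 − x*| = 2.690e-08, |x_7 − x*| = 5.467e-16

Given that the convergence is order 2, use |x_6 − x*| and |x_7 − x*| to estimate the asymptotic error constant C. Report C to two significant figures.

C ≈ |x_7 − x*| / |x_6 − x*|^2
  = 5.467e-16 / (2.690e-08)^2
  = 5.467e-16 / 7.2361e-16 ≈ 0.75552

0.76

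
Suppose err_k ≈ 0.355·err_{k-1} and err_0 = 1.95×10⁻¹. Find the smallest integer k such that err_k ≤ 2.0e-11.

After k steps, err_k ≈ 1.95×10⁻¹·0.355^k.
Need 0.355^k ≤ 2.0e-11/1.95×10⁻¹ = 1.02564e-10.
k ≥ ln(1.02564e-10)/ln(0.355) = -23.0005/-1.03564 = 22.209.
Smallest integer k = 23.

23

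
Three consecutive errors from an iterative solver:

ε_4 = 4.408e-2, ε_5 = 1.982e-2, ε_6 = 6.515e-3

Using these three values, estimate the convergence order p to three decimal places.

1.392

p ≈ ln(ε_6/ε_5) / ln(ε_5/ε_4)
  = ln(6.515e-3/1.982e-2) / ln(1.982e-2/4.408e-2)
  = ln(0.328708) / ln(0.449637)
  = -1.112585 / -0.799315 ≈ 1.391923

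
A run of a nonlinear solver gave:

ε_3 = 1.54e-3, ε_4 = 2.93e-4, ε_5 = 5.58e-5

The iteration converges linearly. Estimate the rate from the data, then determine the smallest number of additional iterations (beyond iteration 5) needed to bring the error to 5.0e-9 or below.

Rate ρ ≈ ε_5/ε_4 = 5.58e-5/2.93e-4 = 0.1904.
After j more steps, ε_{5+j} ≈ 5.58e-5·ρ^j; need ρ^j ≤ 5.0e-9/5.58e-5 = 8.96057e-05.
j ≥ ln(8.96057e-05)/ln(0.1904) = -9.3201/-1.65863 = 5.619.
So 6 more iterations are needed.

6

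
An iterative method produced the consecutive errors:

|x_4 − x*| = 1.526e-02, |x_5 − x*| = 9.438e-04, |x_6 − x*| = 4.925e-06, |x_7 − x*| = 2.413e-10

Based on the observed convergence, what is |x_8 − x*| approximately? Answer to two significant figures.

1.8e-18

First estimate the order: p ≈ ln(|x_7 − x*|/|x_6 − x*|) / ln(|x_6 − x*|/|x_5 − x*|) = ln(2.413e-10/4.925e-06)/ln(4.925e-06/9.438e-04) = ln(4.89949e-05)/ln(0.00521827) ≈ 1.8882.
Then |x_8 − x*| ≈ |x_7 − x*|·(|x_7 − x*|/|x_6 − x*|)^p = 2.413e-10·(4.89949e-05)^1.8882 = 2.413e-10·7.28019e-09 ≈ 1.757e-18.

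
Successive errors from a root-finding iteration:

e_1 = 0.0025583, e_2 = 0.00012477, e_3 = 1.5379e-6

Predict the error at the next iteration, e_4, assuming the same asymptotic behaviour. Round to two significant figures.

First estimate the order: p ≈ ln(e_3/e_2) / ln(e_2/e_1) = ln(1.5379e-6/0.00012477)/ln(0.00012477/0.0025583) = ln(0.0123259)/ln(0.0487707) ≈ 1.4553.
Then e_4 ≈ e_3·(e_3/e_2)^p = 1.5379e-6·(0.0123259)^1.4553 = 1.5379e-6·0.00166559 ≈ 2.562e-09.

2.6e-9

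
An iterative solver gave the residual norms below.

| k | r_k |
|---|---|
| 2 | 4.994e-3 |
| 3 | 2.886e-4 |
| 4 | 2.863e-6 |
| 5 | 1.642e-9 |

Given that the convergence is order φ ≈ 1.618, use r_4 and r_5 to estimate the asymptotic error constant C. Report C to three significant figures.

C ≈ r_5 / r_4^1.618
  = 1.642e-9 / (2.863e-6)^1.618
  = 1.642e-9 / 1.07433e-09 ≈ 1.5284

1.53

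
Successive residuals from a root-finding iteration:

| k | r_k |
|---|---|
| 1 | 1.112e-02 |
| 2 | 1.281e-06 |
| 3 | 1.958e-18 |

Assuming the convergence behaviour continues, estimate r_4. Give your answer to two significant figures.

7.0e-54

First estimate the order: p ≈ ln(r_3/r_2) / ln(r_2/r_1) = ln(1.958e-18/1.281e-06)/ln(1.281e-06/1.112e-02) = ln(1.52849e-12)/ln(0.000115198) ≈ 3.0000.
Then r_4 ≈ r_3·(r_3/r_2)^p = 1.958e-18·(1.52849e-12)^3.0000 = 1.958e-18·3.57098e-36 ≈ 6.992e-54.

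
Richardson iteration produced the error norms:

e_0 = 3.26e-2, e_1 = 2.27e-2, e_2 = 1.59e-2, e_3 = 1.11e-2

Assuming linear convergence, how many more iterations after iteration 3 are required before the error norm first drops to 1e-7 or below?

33

Rate ρ ≈ e_3/e_2 = 1.11e-2/1.59e-2 = 0.6981.
After j more steps, e_{3+j} ≈ 1.11e-2·ρ^j; need ρ^j ≤ 1e-7/1.11e-2 = 9.00901e-06.
j ≥ ln(9.00901e-06)/ln(0.6981) = -11.6173/-0.35939 = 32.325.
So 33 more iterations are needed.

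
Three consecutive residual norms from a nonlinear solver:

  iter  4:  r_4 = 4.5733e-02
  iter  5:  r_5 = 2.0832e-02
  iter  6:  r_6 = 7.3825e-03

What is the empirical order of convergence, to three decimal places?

1.319

p ≈ ln(r_6/r_5) / ln(r_5/r_4)
  = ln(7.3825e-03/2.0832e-02) / ln(2.0832e-02/4.5733e-02)
  = ln(0.354383) / ln(0.455514)
  = -1.037377 / -0.786329 ≈ 1.319266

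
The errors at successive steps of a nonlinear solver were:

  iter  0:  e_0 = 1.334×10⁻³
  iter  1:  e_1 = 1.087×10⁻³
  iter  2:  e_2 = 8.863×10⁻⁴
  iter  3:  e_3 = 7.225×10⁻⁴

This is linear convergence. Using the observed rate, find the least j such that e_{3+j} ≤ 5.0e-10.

70

Rate ρ ≈ e_3/e_2 = 7.225×10⁻⁴/8.863×10⁻⁴ = 0.8152.
After j more steps, e_{3+j} ≈ 7.225×10⁻⁴·ρ^j; need ρ^j ≤ 5.0e-10/7.225×10⁻⁴ = 6.92042e-07.
j ≥ ln(6.92042e-07)/ln(0.8152) = -14.1836/-0.20432 = 69.419.
So 70 more iterations are needed.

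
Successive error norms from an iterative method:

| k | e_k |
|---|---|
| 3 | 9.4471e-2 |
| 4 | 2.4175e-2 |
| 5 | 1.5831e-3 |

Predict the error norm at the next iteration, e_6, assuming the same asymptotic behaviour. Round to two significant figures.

6.8e-6

First estimate the order: p ≈ ln(e_5/e_4) / ln(e_4/e_3) = ln(1.5831e-3/2.4175e-2)/ln(2.4175e-2/9.4471e-2) = ln(0.065485)/ln(0.255899) ≈ 2.0000.
Then e_6 ≈ e_5·(e_5/e_4)^p = 1.5831e-3·(0.065485)^2.0000 = 1.5831e-3·0.00428829 ≈ 6.789e-06.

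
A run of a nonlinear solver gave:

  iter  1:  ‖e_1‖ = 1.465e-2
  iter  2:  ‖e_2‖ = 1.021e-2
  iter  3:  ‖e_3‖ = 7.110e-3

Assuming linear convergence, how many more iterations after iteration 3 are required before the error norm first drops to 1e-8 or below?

Rate ρ ≈ ‖e_3‖/‖e_2‖ = 7.110e-3/1.021e-2 = 0.6964.
After j more steps, ‖e_{3+j}‖ ≈ 7.110e-3·ρ^j; need ρ^j ≤ 1e-8/7.110e-3 = 1.40647e-06.
j ≥ ln(1.40647e-06)/ln(0.6964) = -13.4744/-0.36183 = 37.240.
So 38 more iterations are needed.

38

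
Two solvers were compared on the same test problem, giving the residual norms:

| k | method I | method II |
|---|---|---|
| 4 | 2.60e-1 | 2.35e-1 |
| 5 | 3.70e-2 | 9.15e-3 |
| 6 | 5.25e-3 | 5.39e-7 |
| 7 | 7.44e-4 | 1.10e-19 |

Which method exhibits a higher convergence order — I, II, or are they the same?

II

Method I: p ≈ ln(7.44e-4/5.25e-3)/ln(5.25e-3/3.70e-2) ≈ 1.00.
Method II: p ≈ ln(1.10e-19/5.39e-7)/ln(5.39e-7/9.15e-3) ≈ 3.00.
Method II has the higher order (≈3.0 vs ≈1.0).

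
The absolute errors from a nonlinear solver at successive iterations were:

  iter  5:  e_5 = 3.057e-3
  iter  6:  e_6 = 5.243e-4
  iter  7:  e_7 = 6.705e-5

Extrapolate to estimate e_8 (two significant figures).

First estimate the order: p ≈ ln(e_7/e_6) / ln(e_6/e_5) = ln(6.705e-5/5.243e-4)/ln(5.243e-4/3.057e-3) = ln(0.127885)/ln(0.171508) ≈ 1.1665.
Then e_8 ≈ e_7·(e_7/e_6)^p = 6.705e-5·(0.127885)^1.1665 = 6.705e-5·0.090804 ≈ 6.088e-06.

6.1e-6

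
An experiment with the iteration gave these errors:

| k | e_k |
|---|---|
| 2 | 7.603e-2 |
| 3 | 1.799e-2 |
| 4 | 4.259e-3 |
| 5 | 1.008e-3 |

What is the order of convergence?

1

Consecutive ratios: e_5/e_4 = 1.008e-3/4.259e-3 = 0.236675, e_4/e_3 = 4.259e-3/1.799e-2 = 0.236743.
p ≈ ln(0.236675)/ln(0.236743) = -1.4411/-1.4408 ≈ 1.00.
So the convergence is linear (order 1).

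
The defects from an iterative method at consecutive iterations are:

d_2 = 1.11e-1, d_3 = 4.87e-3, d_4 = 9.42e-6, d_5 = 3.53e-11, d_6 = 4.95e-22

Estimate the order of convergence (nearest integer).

2

Consecutive ratios: d_6/d_5 = 4.95e-22/3.53e-11 = 1.40227e-11, d_5/d_4 = 3.53e-11/9.42e-6 = 3.74735e-06.
p ≈ ln(1.40227e-11)/ln(3.74735e-06) = -24.9903/-12.4945 ≈ 2.00.
So the convergence is quadratic (order 2).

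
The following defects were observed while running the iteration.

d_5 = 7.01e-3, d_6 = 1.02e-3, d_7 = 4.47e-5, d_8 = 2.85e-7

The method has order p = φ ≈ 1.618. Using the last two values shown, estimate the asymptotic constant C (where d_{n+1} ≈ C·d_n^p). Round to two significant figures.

C ≈ d_8 / d_7^1.618
  = 2.85e-7 / (4.47e-5)^1.618
  = 2.85e-7 / 9.16637e-08 ≈ 3.1092

3.1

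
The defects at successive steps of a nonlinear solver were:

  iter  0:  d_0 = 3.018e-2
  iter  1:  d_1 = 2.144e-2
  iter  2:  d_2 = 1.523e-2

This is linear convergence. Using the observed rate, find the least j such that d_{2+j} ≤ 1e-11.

Rate ρ ≈ d_2/d_1 = 1.523e-2/2.144e-2 = 0.7104.
After j more steps, d_{2+j} ≈ 1.523e-2·ρ^j; need ρ^j ≤ 1e-11/1.523e-2 = 6.56599e-10.
j ≥ ln(6.56599e-10)/ln(0.7104) = -21.1439/-0.34193 = 61.837.
So 62 more iterations are needed.

62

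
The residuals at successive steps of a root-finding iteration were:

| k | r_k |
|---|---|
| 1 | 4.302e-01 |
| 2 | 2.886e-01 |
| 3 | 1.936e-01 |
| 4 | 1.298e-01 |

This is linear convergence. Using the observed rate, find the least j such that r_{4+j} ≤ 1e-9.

Rate ρ ≈ r_4/r_3 = 1.298e-01/1.936e-01 = 0.6705.
After j more steps, r_{4+j} ≈ 1.298e-01·ρ^j; need ρ^j ≤ 1e-9/1.298e-01 = 7.70416e-09.
j ≥ ln(7.70416e-09)/ln(0.6705) = -18.6815/-0.39973 = 46.735.
So 47 more iterations are needed.

47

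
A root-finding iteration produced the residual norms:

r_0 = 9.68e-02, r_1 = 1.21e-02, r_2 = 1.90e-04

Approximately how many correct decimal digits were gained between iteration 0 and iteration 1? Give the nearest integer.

Digits gained ≈ log₁₀(r_0/r_1) = log₁₀(9.68e-02/1.21e-02) = log₁₀(8) ≈ 0.903.

1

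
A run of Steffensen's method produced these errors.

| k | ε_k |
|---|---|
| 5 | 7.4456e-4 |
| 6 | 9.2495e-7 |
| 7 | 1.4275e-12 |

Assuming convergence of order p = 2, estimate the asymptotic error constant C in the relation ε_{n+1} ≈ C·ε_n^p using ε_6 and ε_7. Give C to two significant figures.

1.7

C ≈ ε_7 / ε_6^2
  = 1.4275e-12 / (9.2495e-7)^2
  = 1.4275e-12 / 8.55533e-13 ≈ 1.6686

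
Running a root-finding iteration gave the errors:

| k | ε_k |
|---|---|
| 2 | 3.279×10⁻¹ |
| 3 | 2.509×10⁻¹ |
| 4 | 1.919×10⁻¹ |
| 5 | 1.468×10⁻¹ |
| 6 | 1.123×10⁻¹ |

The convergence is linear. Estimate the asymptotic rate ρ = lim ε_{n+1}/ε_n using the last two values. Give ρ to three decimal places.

ρ ≈ ε_6/ε_5 = 1.123×10⁻¹/1.468×10⁻¹ = 0.76499

0.765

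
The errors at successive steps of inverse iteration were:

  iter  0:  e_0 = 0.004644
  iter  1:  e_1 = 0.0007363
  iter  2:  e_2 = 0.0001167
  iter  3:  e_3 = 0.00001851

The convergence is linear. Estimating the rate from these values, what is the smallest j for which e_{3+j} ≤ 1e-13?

11

Rate ρ ≈ e_3/e_2 = 0.00001851/0.0001167 = 0.1586.
After j more steps, e_{3+j} ≈ 0.00001851·ρ^j; need ρ^j ≤ 1e-13/0.00001851 = 5.40249e-09.
j ≥ ln(5.40249e-09)/ln(0.1586) = -19.0364/-1.84137 = 10.338.
So 11 more iterations are needed.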